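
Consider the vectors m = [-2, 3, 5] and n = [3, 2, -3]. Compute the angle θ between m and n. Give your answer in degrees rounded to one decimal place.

m · n = (-2)·3 + 3·2 + 5·(-3) = -6 + 6 - 15 = -15
|m|² = 4 + 9 + 25 = 38,  |m| = √38 ≈ 6.164414
|n|² = 9 + 4 + 9 = 22,  |n| = √22 ≈ 4.690416
cos θ = -15 / (6.164414 · 4.690416) ≈ -0.51879
θ = arccos(-0.51879) ≈ 121.3°

121.3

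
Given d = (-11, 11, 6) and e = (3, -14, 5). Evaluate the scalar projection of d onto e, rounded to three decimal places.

d · e = (-11)·3 + 11·(-14) + 6·5 = -33 - 154 + 30 = -157
|e| = √(9 + 196 + 25) = √230 ≈ 15.1658
comp_e d = -157 / √230 ≈ -10.352

-10.352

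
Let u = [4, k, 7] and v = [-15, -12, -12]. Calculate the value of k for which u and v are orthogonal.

-12

u · v = 4·(-15) + k·(-12) + 7·(-12) = -144 - 12k
Set equal to 0: -12k = 144, so k = -12.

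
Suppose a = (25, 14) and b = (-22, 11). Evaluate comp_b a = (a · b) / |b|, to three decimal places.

-16.100

a · b = 25·(-22) + 14·11 = -550 + 154 = -396
|b| = √(484 + 121) = √605 ≈ 24.5967
comp_b a = -396 / √605 ≈ -16.100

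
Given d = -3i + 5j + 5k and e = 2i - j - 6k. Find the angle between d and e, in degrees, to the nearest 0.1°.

d · e = (-3)·2 + 5·(-1) + 5·(-6) = -6 - 5 - 30 = -41
|d|² = 9 + 25 + 25 = 59,  |d| = √59 ≈ 7.681146
|e|² = 4 + 1 + 36 = 41,  |e| = √41 ≈ 6.403124
cos θ = -41 / (7.681146 · 6.403124) ≈ -0.83362
θ = arccos(-0.83362) ≈ 146.5°

146.5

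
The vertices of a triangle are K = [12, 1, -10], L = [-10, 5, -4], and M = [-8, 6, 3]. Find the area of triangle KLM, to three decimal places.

KL = (-22, 4, 6),  KM = (-20, 5, 13)
i: 4·13 - 6·5 = 52 - 30 = 22
j: 6·(-20) - (-22)·13 = -120 - (-286) = 166
k: (-22)·5 - 4·(-20) = -110 - (-80) = -30
KL × KM = (22, 166, -30)
|KL × KM| = √28940 ≈ 170.1176
area = ½ · 170.1176 ≈ 85.059

85.059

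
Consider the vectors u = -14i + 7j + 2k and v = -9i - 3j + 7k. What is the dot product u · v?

119

u · v = (-14)·(-9) + 7·(-3) + 2·7 = 126 - 21 + 14 = 119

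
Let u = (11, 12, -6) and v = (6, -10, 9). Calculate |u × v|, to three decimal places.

231.631

i: 12·9 - (-6)·(-10) = 108 - 60 = 48
j: (-6)·6 - 11·9 = -36 - 99 = -135
k: 11·(-10) - 12·6 = -110 - 72 = -182
u × v = (48, -135, -182)
|u × v| = √(48² + (-135)² + (-182)²) = √53653 ≈ 231.6312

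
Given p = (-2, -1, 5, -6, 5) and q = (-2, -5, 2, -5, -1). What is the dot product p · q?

p · q = (-2)·(-2) + (-1)·(-5) + 5·2 + (-6)·(-5) + 5·(-1) = 4 + 5 + 10 + 30 - 5 = 44

44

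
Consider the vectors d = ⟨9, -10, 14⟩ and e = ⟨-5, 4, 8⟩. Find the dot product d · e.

27

d · e = 9·(-5) + (-10)·4 + 14·8 = -45 - 40 + 112 = 27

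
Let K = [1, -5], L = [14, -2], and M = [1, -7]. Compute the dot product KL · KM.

KL = L − K = (13, 3)
KM = M − K = (0, -2)
KL · KM = 13·0 + 3·(-2) = 0 - 6 = -6

-6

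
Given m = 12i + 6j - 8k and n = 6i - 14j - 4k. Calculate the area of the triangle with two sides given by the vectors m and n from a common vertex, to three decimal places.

i: 6·(-4) - (-8)·(-14) = -24 - 112 = -136
j: (-8)·6 - 12·(-4) = -48 - (-48) = 0
k: 12·(-14) - 6·6 = -168 - 36 = -204
m × n = (-136, 0, -204)
|m × n| = √((-136)² + 0² + (-204)²) = √60112 ≈ 245.1775
area = ½ · 245.1775 ≈ 122.589

122.589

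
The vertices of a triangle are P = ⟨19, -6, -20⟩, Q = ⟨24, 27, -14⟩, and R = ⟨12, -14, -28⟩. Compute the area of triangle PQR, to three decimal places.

PQ = (5, 33, 6),  PR = (-7, -8, -8)
i: 33·(-8) - 6·(-8) = -264 - (-48) = -216
j: 6·(-7) - 5·(-8) = -42 - (-40) = -2
k: 5·(-8) - 33·(-7) = -40 - (-231) = 191
PQ × PR = (-216, -2, 191)
|PQ × PR| = √83141 ≈ 288.3418
area = ½ · 288.3418 ≈ 144.171

144.171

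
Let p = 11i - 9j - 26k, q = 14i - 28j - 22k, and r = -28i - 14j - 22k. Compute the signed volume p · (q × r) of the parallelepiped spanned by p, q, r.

20552

q × r:
i: (-28)·(-22) - (-22)·(-14) = 616 - 308 = 308
j: (-22)·(-28) - 14·(-22) = 616 - (-308) = 924
k: 14·(-14) - (-28)·(-28) = -196 - 784 = -980
q × r = (308, 924, -980)
p · (q × r) = 11·308 + (-9)·924 + (-26)·(-980) = 3388 - 8316 + 25480 = 20552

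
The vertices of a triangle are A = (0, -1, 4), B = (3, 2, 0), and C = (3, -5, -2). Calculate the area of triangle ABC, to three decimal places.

20.205

AB = (3, 3, -4),  AC = (3, -4, -6)
i: 3·(-6) - (-4)·(-4) = -18 - 16 = -34
j: (-4)·3 - 3·(-6) = -12 - (-18) = 6
k: 3·(-4) - 3·3 = -12 - 9 = -21
AB × AC = (-34, 6, -21)
|AB × AC| = √1633 ≈ 40.4104
area = ½ · 40.4104 ≈ 20.205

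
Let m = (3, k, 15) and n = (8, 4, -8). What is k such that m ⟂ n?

24

m · n = 3·8 + k·4 + 15·(-8) = -96 + 4k
Set equal to 0: 4k = 96, so k = 24.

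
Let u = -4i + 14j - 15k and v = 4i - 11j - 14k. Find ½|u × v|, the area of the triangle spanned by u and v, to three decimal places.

189.685

i: 14·(-14) - (-15)·(-11) = -196 - 165 = -361
j: (-15)·4 - (-4)·(-14) = -60 - 56 = -116
k: (-4)·(-11) - 14·4 = 44 - 56 = -12
u × v = (-361, -116, -12)
|u × v| = √((-361)² + (-116)² + (-12)²) = √143921 ≈ 379.3692
area = ½ · 379.3692 ≈ 189.685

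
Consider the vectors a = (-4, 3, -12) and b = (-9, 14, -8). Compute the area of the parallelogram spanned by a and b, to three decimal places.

i: 3·(-8) - (-12)·14 = -24 - (-168) = 144
j: (-12)·(-9) - (-4)·(-8) = 108 - 32 = 76
k: (-4)·14 - 3·(-9) = -56 - (-27) = -29
a × b = (144, 76, -29)
|a × b| = √(144² + 76² + (-29)²) = √27353 ≈ 165.3874

165.387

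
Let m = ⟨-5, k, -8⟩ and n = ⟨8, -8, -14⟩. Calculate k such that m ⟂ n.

9

m · n = (-5)·8 + k·(-8) + (-8)·(-14) = 72 - 8k
Set equal to 0: -8k = -72, so k = 9.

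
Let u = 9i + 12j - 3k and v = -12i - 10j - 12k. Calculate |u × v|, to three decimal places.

232.224

i: 12·(-12) - (-3)·(-10) = -144 - 30 = -174
j: (-3)·(-12) - 9·(-12) = 36 - (-108) = 144
k: 9·(-10) - 12·(-12) = -90 - (-144) = 54
u × v = (-174, 144, 54)
|u × v| = √((-174)² + 144² + 54²) = √53928 ≈ 232.2240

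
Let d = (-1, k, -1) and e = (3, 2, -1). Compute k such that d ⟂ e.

1

d · e = (-1)·3 + k·2 + (-1)·(-1) = -2 + 2k
Set equal to 0: 2k = 2, so k = 1.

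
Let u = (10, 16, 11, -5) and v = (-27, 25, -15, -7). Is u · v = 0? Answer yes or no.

yes

u · v = 10·(-27) + 16·25 + 11·(-15) + (-5)·(-7) = -270 + 400 - 165 + 35 = 0
Zero, so the vectors are orthogonal.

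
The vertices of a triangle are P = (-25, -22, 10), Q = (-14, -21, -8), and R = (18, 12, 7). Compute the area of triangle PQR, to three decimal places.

PQ = (11, 1, -18),  PR = (43, 34, -3)
i: 1·(-3) - (-18)·34 = -3 - (-612) = 609
j: (-18)·43 - 11·(-3) = -774 - (-33) = -741
k: 11·34 - 1·43 = 374 - 43 = 331
PQ × PR = (609, -741, 331)
|PQ × PR| = √1029523 ≈ 1014.6541
area = ½ · 1014.6541 ≈ 507.327

507.327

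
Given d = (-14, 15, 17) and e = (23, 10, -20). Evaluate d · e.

-512

d · e = (-14)·23 + 15·10 + 17·(-20) = -322 + 150 - 340 = -512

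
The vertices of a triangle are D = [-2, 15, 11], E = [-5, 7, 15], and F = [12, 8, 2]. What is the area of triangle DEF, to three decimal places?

DE = (-3, -8, 4),  DF = (14, -7, -9)
i: (-8)·(-9) - 4·(-7) = 72 - (-28) = 100
j: 4·14 - (-3)·(-9) = 56 - 27 = 29
k: (-3)·(-7) - (-8)·14 = 21 - (-112) = 133
DE × DF = (100, 29, 133)
|DE × DF| = √28530 ≈ 168.9083
area = ½ · 168.9083 ≈ 84.454

84.454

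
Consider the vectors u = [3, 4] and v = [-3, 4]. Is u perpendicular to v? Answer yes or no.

u · v = 3·(-3) + 4·4 = -9 + 16 = 7
Nonzero, so the vectors are not orthogonal.

no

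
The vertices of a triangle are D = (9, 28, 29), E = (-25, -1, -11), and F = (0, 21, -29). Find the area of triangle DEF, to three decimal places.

1068.255

DE = (-34, -29, -40),  DF = (-9, -7, -58)
i: (-29)·(-58) - (-40)·(-7) = 1682 - 280 = 1402
j: (-40)·(-9) - (-34)·(-58) = 360 - 1972 = -1612
k: (-34)·(-7) - (-29)·(-9) = 238 - 261 = -23
DE × DF = (1402, -1612, -23)
|DE × DF| = √4564677 ≈ 2136.5105
area = ½ · 2136.5105 ≈ 1068.255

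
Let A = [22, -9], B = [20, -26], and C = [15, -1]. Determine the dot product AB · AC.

-122

AB = B − A = (-2, -17)
AC = C − A = (-7, 8)
AB · AC = (-2)·(-7) + (-17)·8 = 14 - 136 = -122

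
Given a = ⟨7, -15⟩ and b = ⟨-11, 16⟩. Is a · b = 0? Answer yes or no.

a · b = 7·(-11) + (-15)·16 = -77 - 240 = -317
Nonzero, so the vectors are not orthogonal.

no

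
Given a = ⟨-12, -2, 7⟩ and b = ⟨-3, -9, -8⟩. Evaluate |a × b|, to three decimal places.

174.167

i: (-2)·(-8) - 7·(-9) = 16 - (-63) = 79
j: 7·(-3) - (-12)·(-8) = -21 - 96 = -117
k: (-12)·(-9) - (-2)·(-3) = 108 - 6 = 102
a × b = (79, -117, 102)
|a × b| = √(79² + (-117)² + 102²) = √30334 ≈ 174.1666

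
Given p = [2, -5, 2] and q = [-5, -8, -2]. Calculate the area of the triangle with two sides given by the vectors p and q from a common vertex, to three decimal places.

24.459

i: (-5)·(-2) - 2·(-8) = 10 - (-16) = 26
j: 2·(-5) - 2·(-2) = -10 - (-4) = -6
k: 2·(-8) - (-5)·(-5) = -16 - 25 = -41
p × q = (26, -6, -41)
|p × q| = √(26² + (-6)² + (-41)²) = √2393 ≈ 48.9183
area = ½ · 48.9183 ≈ 24.459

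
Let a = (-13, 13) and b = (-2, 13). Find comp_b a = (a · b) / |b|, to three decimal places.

14.826

a · b = (-13)·(-2) + 13·13 = 26 + 169 = 195
|b| = √(4 + 169) = √173 ≈ 13.1529
comp_b a = 195 / √173 ≈ 14.826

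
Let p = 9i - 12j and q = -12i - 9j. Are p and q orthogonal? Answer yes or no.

p · q = 9·(-12) + (-12)·(-9) = -108 + 108 = 0
Zero, so the vectors are orthogonal.

yes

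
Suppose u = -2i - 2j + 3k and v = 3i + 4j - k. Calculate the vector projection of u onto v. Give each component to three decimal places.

u · v = (-2)·3 + (-2)·4 + 3·(-1) = -6 - 8 - 3 = -17
|v|² = 9 + 16 + 1 = 26
proj_v u = (-17/26) · (3, 4, -1) ≈ (-1.962, -2.615, 0.654)

(-1.962, -2.615, 0.654)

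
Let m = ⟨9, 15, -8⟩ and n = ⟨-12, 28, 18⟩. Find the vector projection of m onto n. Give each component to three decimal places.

(-1.610, 3.757, 2.415)

m · n = 9·(-12) + 15·28 + (-8)·18 = -108 + 420 - 144 = 168
|n|² = 144 + 784 + 324 = 1252
proj_n m = (168/1252) · (-12, 28, 18) ≈ (-1.610, 3.757, 2.415)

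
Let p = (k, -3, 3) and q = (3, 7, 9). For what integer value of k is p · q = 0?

-2

p · q = k·3 + (-3)·7 + 3·9 = 6 + 3k
Set equal to 0: 3k = -6, so k = -2.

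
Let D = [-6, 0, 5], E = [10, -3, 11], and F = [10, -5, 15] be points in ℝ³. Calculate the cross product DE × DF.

DE = (16, -3, 6)
DF = (16, -5, 10)
i: (-3)·10 - 6·(-5) = -30 - (-30) = 0
j: 6·16 - 16·10 = 96 - 160 = -64
k: 16·(-5) - (-3)·16 = -80 - (-48) = -32
DE × DF = (0, -64, -32)

(0, -64, -32)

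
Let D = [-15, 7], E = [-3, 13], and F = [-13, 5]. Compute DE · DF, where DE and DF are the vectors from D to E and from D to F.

12

DE = E − D = (12, 6)
DF = F − D = (2, -2)
DE · DF = 12·2 + 6·(-2) = 24 - 12 = 12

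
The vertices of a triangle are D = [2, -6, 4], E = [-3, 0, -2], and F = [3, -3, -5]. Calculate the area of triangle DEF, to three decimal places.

DE = (-5, 6, -6),  DF = (1, 3, -9)
i: 6·(-9) - (-6)·3 = -54 - (-18) = -36
j: (-6)·1 - (-5)·(-9) = -6 - 45 = -51
k: (-5)·3 - 6·1 = -15 - 6 = -21
DE × DF = (-36, -51, -21)
|DE × DF| = √4338 ≈ 65.8635
area = ½ · 65.8635 ≈ 32.932

32.932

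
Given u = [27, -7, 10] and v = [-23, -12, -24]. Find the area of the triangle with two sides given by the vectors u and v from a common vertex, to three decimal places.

i: (-7)·(-24) - 10·(-12) = 168 - (-120) = 288
j: 10·(-23) - 27·(-24) = -230 - (-648) = 418
k: 27·(-12) - (-7)·(-23) = -324 - 161 = -485
u × v = (288, 418, -485)
|u × v| = √(288² + 418² + (-485)²) = √492893 ≈ 702.0634
area = ½ · 702.0634 ≈ 351.032

351.032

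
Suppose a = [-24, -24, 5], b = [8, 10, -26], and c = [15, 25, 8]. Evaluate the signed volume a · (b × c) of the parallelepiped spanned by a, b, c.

b × c:
i: 10·8 - (-26)·25 = 80 - (-650) = 730
j: (-26)·15 - 8·8 = -390 - 64 = -454
k: 8·25 - 10·15 = 200 - 150 = 50
b × c = (730, -454, 50)
a · (b × c) = (-24)·730 + (-24)·(-454) + 5·50 = -17520 + 10896 + 250 = -6374

-6374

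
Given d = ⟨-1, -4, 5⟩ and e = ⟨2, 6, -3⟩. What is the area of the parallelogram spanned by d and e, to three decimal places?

19.416

i: (-4)·(-3) - 5·6 = 12 - 30 = -18
j: 5·2 - (-1)·(-3) = 10 - 3 = 7
k: (-1)·6 - (-4)·2 = -6 - (-8) = 2
d × e = (-18, 7, 2)
|d × e| = √((-18)² + 7² + 2²) = √377 ≈ 19.4165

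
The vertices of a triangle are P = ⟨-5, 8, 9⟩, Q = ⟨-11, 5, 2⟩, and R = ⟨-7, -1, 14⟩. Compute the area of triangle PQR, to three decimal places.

50.804

PQ = (-6, -3, -7),  PR = (-2, -9, 5)
i: (-3)·5 - (-7)·(-9) = -15 - 63 = -78
j: (-7)·(-2) - (-6)·5 = 14 - (-30) = 44
k: (-6)·(-9) - (-3)·(-2) = 54 - 6 = 48
PQ × PR = (-78, 44, 48)
|PQ × PR| = √10324 ≈ 101.6071
area = ½ · 101.6071 ≈ 50.804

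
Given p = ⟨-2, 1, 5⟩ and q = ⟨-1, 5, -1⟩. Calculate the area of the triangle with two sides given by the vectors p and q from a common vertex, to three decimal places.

14.195

i: 1·(-1) - 5·5 = -1 - 25 = -26
j: 5·(-1) - (-2)·(-1) = -5 - 2 = -7
k: (-2)·5 - 1·(-1) = -10 - (-1) = -9
p × q = (-26, -7, -9)
|p × q| = √((-26)² + (-7)² + (-9)²) = √806 ≈ 28.3901
area = ½ · 28.3901 ≈ 14.195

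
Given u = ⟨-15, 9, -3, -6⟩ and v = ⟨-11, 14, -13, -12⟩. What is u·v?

402

u · v = (-15)·(-11) + 9·14 + (-3)·(-13) + (-6)·(-12) = 165 + 126 + 39 + 72 = 402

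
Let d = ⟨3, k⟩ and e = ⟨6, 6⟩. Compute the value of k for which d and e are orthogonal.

d · e = 3·6 + k·6 = 18 + 6k
Set equal to 0: 6k = -18, so k = -3.

-3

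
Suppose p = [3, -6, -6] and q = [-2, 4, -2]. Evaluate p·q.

-18

p · q = 3·(-2) + (-6)·4 + (-6)·(-2) = -6 - 24 + 12 = -18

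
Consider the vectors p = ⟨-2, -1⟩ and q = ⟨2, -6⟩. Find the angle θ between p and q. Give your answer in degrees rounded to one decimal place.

p · q = (-2)·2 + (-1)·(-6) = -4 + 6 = 2
|p|² = 4 + 1 = 5,  |p| = √5 ≈ 2.236068
|q|² = 4 + 36 = 40,  |q| = √40 ≈ 6.324555
cos θ = 2 / (2.236068 · 6.324555) ≈ 0.14142
θ = arccos(0.14142) ≈ 81.9°

81.9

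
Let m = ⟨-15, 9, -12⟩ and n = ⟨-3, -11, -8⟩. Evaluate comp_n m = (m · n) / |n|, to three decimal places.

m · n = (-15)·(-3) + 9·(-11) + (-12)·(-8) = 45 - 99 + 96 = 42
|n| = √(9 + 121 + 64) = √194 ≈ 13.9284
comp_n m = 42 / √194 ≈ 3.015

3.015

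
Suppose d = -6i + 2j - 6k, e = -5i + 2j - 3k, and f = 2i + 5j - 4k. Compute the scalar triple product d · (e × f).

e × f:
i: 2·(-4) - (-3)·5 = -8 - (-15) = 7
j: (-3)·2 - (-5)·(-4) = -6 - 20 = -26
k: (-5)·5 - 2·2 = -25 - 4 = -29
e × f = (7, -26, -29)
d · (e × f) = (-6)·7 + 2·(-26) + (-6)·(-29) = -42 - 52 + 174 = 80

80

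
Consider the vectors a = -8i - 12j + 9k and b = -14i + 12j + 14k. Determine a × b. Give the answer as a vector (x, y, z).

(-276, -14, -264)

i: (-12)·14 - 9·12 = -168 - 108 = -276
j: 9·(-14) - (-8)·14 = -126 - (-112) = -14
k: (-8)·12 - (-12)·(-14) = -96 - 168 = -264
a × b = (-276, -14, -264)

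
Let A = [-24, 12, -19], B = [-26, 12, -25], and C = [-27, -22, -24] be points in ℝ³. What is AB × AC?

(-204, 8, 68)

AB = (-2, 0, -6)
AC = (-3, -34, -5)
i: 0·(-5) - (-6)·(-34) = 0 - 204 = -204
j: (-6)·(-3) - (-2)·(-5) = 18 - 10 = 8
k: (-2)·(-34) - 0·(-3) = 68 - 0 = 68
AB × AC = (-204, 8, 68)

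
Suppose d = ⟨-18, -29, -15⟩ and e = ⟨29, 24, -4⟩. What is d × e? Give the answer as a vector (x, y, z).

(476, -507, 409)

i: (-29)·(-4) - (-15)·24 = 116 - (-360) = 476
j: (-15)·29 - (-18)·(-4) = -435 - 72 = -507
k: (-18)·24 - (-29)·29 = -432 - (-841) = 409
d × e = (476, -507, 409)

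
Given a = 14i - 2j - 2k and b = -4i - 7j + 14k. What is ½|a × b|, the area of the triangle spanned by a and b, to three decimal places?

i: (-2)·14 - (-2)·(-7) = -28 - 14 = -42
j: (-2)·(-4) - 14·14 = 8 - 196 = -188
k: 14·(-7) - (-2)·(-4) = -98 - 8 = -106
a × b = (-42, -188, -106)
|a × b| = √((-42)² + (-188)² + (-106)²) = √48344 ≈ 219.8727
area = ½ · 219.8727 ≈ 109.936

109.936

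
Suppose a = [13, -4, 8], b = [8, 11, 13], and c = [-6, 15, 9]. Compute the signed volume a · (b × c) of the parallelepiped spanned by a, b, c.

b × c:
i: 11·9 - 13·15 = 99 - 195 = -96
j: 13·(-6) - 8·9 = -78 - 72 = -150
k: 8·15 - 11·(-6) = 120 - (-66) = 186
b × c = (-96, -150, 186)
a · (b × c) = 13·(-96) + (-4)·(-150) + 8·186 = -1248 + 600 + 1488 = 840

840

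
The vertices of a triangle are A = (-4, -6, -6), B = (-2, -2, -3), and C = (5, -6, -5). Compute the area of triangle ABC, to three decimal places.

AB = (2, 4, 3),  AC = (9, 0, 1)
i: 4·1 - 3·0 = 4 - 0 = 4
j: 3·9 - 2·1 = 27 - 2 = 25
k: 2·0 - 4·9 = 0 - 36 = -36
AB × AC = (4, 25, -36)
|AB × AC| = √1937 ≈ 44.0114
area = ½ · 44.0114 ≈ 22.006

22.006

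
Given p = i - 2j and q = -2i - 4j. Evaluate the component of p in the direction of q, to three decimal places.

1.342

p · q = 1·(-2) + (-2)·(-4) = -2 + 8 = 6
|q| = √(4 + 16) = √20 ≈ 4.4721
comp_q p = 6 / √20 ≈ 1.342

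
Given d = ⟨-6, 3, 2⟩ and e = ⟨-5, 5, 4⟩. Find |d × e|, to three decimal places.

20.616

i: 3·4 - 2·5 = 12 - 10 = 2
j: 2·(-5) - (-6)·4 = -10 - (-24) = 14
k: (-6)·5 - 3·(-5) = -30 - (-15) = -15
d × e = (2, 14, -15)
|d × e| = √(2² + 14² + (-15)²) = √425 ≈ 20.6155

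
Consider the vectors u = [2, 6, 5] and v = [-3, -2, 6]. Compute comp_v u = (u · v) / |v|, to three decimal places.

u · v = 2·(-3) + 6·(-2) + 5·6 = -6 - 12 + 30 = 12
|v| = √(9 + 4 + 36) = √49 ≈ 7.0000
comp_v u = 12 / √49 ≈ 1.714

1.714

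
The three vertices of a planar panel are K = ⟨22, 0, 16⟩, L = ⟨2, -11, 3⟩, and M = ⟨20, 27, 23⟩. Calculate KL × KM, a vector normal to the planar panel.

KL = (-20, -11, -13)
KM = (-2, 27, 7)
i: (-11)·7 - (-13)·27 = -77 - (-351) = 274
j: (-13)·(-2) - (-20)·7 = 26 - (-140) = 166
k: (-20)·27 - (-11)·(-2) = -540 - 22 = -562
KL × KM = (274, 166, -562)

(274, 166, -562)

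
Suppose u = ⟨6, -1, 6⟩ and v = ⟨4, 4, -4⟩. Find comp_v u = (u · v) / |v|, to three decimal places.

-0.577

u · v = 6·4 + (-1)·4 + 6·(-4) = 24 - 4 - 24 = -4
|v| = √(16 + 16 + 16) = √48 ≈ 6.9282
comp_v u = -4 / √48 ≈ -0.577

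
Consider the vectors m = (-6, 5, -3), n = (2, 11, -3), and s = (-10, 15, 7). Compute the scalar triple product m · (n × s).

-1072

n × s:
i: 11·7 - (-3)·15 = 77 - (-45) = 122
j: (-3)·(-10) - 2·7 = 30 - 14 = 16
k: 2·15 - 11·(-10) = 30 - (-110) = 140
n × s = (122, 16, 140)
m · (n × s) = (-6)·122 + 5·16 + (-3)·140 = -732 + 80 - 420 = -1072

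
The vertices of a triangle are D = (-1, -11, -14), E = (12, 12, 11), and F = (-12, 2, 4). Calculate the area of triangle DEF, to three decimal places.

333.574

DE = (13, 23, 25),  DF = (-11, 13, 18)
i: 23·18 - 25·13 = 414 - 325 = 89
j: 25·(-11) - 13·18 = -275 - 234 = -509
k: 13·13 - 23·(-11) = 169 - (-253) = 422
DE × DF = (89, -509, 422)
|DE × DF| = √445086 ≈ 667.1477
area = ½ · 667.1477 ≈ 333.574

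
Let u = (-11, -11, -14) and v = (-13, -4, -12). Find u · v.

u · v = (-11)·(-13) + (-11)·(-4) + (-14)·(-12) = 143 + 44 + 168 = 355

355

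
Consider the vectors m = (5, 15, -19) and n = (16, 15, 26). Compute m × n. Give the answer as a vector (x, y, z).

i: 15·26 - (-19)·15 = 390 - (-285) = 675
j: (-19)·16 - 5·26 = -304 - 130 = -434
k: 5·15 - 15·16 = 75 - 240 = -165
m × n = (675, -434, -165)

(675, -434, -165)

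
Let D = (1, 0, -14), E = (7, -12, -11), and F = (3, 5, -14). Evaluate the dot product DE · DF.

-48

DE = E − D = (6, -12, 3)
DF = F − D = (2, 5, 0)
DE · DF = 6·2 + (-12)·5 + 3·0 = 12 - 60 + 0 = -48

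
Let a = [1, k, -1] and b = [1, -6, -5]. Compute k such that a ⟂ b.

a · b = 1·1 + k·(-6) + (-1)·(-5) = 6 - 6k
Set equal to 0: -6k = -6, so k = 1.

1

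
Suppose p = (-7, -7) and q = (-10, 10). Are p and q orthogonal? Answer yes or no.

p · q = (-7)·(-10) + (-7)·10 = 70 - 70 = 0
Zero, so the vectors are orthogonal.

yes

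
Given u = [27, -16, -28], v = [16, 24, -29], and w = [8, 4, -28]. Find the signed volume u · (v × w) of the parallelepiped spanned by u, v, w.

v × w:
i: 24·(-28) - (-29)·4 = -672 - (-116) = -556
j: (-29)·8 - 16·(-28) = -232 - (-448) = 216
k: 16·4 - 24·8 = 64 - 192 = -128
v × w = (-556, 216, -128)
u · (v × w) = 27·(-556) + (-16)·216 + (-28)·(-128) = -15012 - 3456 + 3584 = -14884

-14884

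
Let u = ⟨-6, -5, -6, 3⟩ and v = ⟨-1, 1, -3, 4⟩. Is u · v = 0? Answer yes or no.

u · v = (-6)·(-1) + (-5)·1 + (-6)·(-3) + 3·4 = 6 - 5 + 18 + 12 = 31
Nonzero, so the vectors are not orthogonal.

no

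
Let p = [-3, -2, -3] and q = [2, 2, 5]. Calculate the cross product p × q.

(-4, 9, -2)

i: (-2)·5 - (-3)·2 = -10 - (-6) = -4
j: (-3)·2 - (-3)·5 = -6 - (-15) = 9
k: (-3)·2 - (-2)·2 = -6 - (-4) = -2
p × q = (-4, 9, -2)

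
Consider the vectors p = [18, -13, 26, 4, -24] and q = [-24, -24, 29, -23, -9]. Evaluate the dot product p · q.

p · q = 18·(-24) + (-13)·(-24) + 26·29 + 4·(-23) + (-24)·(-9) = -432 + 312 + 754 - 92 + 216 = 758

758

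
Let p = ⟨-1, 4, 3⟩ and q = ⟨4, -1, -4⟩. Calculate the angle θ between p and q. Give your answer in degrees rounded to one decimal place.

p · q = (-1)·4 + 4·(-1) + 3·(-4) = -4 - 4 - 12 = -20
|p|² = 1 + 16 + 9 = 26,  |p| = √26 ≈ 5.099020
|q|² = 16 + 1 + 16 = 33,  |q| = √33 ≈ 5.744563
cos θ = -20 / (5.099020 · 5.744563) ≈ -0.68279
θ = arccos(-0.68279) ≈ 133.1°

133.1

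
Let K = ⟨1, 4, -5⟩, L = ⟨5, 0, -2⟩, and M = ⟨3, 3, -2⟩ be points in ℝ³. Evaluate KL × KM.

KL = (4, -4, 3)
KM = (2, -1, 3)
i: (-4)·3 - 3·(-1) = -12 - (-3) = -9
j: 3·2 - 4·3 = 6 - 12 = -6
k: 4·(-1) - (-4)·2 = -4 - (-8) = 4
KL × KM = (-9, -6, 4)

(-9, -6, 4)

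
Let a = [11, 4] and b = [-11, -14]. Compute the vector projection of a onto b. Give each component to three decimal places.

a · b = 11·(-11) + 4·(-14) = -121 - 56 = -177
|b|² = 121 + 196 = 317
proj_b a = (-177/317) · (-11, -14) ≈ (6.142, 7.817)

(6.142, 7.817)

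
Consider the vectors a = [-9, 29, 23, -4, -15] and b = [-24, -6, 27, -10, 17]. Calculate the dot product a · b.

a · b = (-9)·(-24) + 29·(-6) + 23·27 + (-4)·(-10) + (-15)·17 = 216 - 174 + 621 + 40 - 255 = 448

448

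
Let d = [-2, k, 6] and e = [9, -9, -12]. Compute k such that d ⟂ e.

d · e = (-2)·9 + k·(-9) + 6·(-12) = -90 - 9k
Set equal to 0: -9k = 90, so k = -10.

-10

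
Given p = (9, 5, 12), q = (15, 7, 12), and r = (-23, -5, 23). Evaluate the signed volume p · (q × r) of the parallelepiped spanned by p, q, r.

q × r:
i: 7·23 - 12·(-5) = 161 - (-60) = 221
j: 12·(-23) - 15·23 = -276 - 345 = -621
k: 15·(-5) - 7·(-23) = -75 - (-161) = 86
q × r = (221, -621, 86)
p · (q × r) = 9·221 + 5·(-621) + 12·86 = 1989 - 3105 + 1032 = -84

-84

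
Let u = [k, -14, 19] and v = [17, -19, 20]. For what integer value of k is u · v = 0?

u · v = k·17 + (-14)·(-19) + 19·20 = 646 + 17k
Set equal to 0: 17k = -646, so k = -38.

-38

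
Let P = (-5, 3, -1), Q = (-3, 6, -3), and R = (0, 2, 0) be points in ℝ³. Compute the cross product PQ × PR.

(1, -12, -17)

PQ = (2, 3, -2)
PR = (5, -1, 1)
i: 3·1 - (-2)·(-1) = 3 - 2 = 1
j: (-2)·5 - 2·1 = -10 - 2 = -12
k: 2·(-1) - 3·5 = -2 - 15 = -17
PQ × PR = (1, -12, -17)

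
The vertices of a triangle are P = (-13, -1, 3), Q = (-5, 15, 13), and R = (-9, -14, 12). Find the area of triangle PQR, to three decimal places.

PQ = (8, 16, 10),  PR = (4, -13, 9)
i: 16·9 - 10·(-13) = 144 - (-130) = 274
j: 10·4 - 8·9 = 40 - 72 = -32
k: 8·(-13) - 16·4 = -104 - 64 = -168
PQ × PR = (274, -32, -168)
|PQ × PR| = √104324 ≈ 322.9923
area = ½ · 322.9923 ≈ 161.496

161.496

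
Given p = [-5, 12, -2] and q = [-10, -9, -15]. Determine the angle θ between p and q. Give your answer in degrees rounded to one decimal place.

p · q = (-5)·(-10) + 12·(-9) + (-2)·(-15) = 50 - 108 + 30 = -28
|p|² = 25 + 144 + 4 = 173,  |p| = √173 ≈ 13.152946
|q|² = 100 + 81 + 225 = 406,  |q| = √406 ≈ 20.149442
cos θ = -28 / (13.152946 · 20.149442) ≈ -0.10565
θ = arccos(-0.10565) ≈ 96.1°

96.1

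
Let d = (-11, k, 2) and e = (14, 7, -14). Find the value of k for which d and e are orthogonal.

d · e = (-11)·14 + k·7 + 2·(-14) = -182 + 7k
Set equal to 0: 7k = 182, so k = 26.

26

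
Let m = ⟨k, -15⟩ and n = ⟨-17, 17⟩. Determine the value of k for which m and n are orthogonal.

-15

m · n = k·(-17) + (-15)·17 = -255 - 17k
Set equal to 0: -17k = 255, so k = -15.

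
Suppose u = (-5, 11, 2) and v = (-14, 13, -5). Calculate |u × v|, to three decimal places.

i: 11·(-5) - 2·13 = -55 - 26 = -81
j: 2·(-14) - (-5)·(-5) = -28 - 25 = -53
k: (-5)·13 - 11·(-14) = -65 - (-154) = 89
u × v = (-81, -53, 89)
|u × v| = √((-81)² + (-53)² + 89²) = √17291 ≈ 131.4952

131.495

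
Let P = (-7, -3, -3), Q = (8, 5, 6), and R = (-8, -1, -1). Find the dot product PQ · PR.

PQ = Q − P = (15, 8, 9)
PR = R − P = (-1, 2, 2)
PQ · PR = 15·(-1) + 8·2 + 9·2 = -15 + 16 + 18 = 19

19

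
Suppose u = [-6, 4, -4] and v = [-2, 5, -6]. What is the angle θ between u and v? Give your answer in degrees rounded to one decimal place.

u · v = (-6)·(-2) + 4·5 + (-4)·(-6) = 12 + 20 + 24 = 56
|u|² = 36 + 16 + 16 = 68,  |u| = √68 ≈ 8.246211
|v|² = 4 + 25 + 36 = 65,  |v| = √65 ≈ 8.062258
cos θ = 56 / (8.246211 · 8.062258) ≈ 0.84232
θ = arccos(0.84232) ≈ 32.6°

32.6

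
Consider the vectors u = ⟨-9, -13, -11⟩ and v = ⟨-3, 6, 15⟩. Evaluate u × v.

(-129, 168, -93)

i: (-13)·15 - (-11)·6 = -195 - (-66) = -129
j: (-11)·(-3) - (-9)·15 = 33 - (-135) = 168
k: (-9)·6 - (-13)·(-3) = -54 - 39 = -93
u × v = (-129, 168, -93)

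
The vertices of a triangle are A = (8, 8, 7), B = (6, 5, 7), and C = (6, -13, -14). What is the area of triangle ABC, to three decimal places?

AB = (-2, -3, 0),  AC = (-2, -21, -21)
i: (-3)·(-21) - 0·(-21) = 63 - 0 = 63
j: 0·(-2) - (-2)·(-21) = 0 - 42 = -42
k: (-2)·(-21) - (-3)·(-2) = 42 - 6 = 36
AB × AC = (63, -42, 36)
|AB × AC| = √7029 ≈ 83.8391
area = ½ · 83.8391 ≈ 41.920

41.920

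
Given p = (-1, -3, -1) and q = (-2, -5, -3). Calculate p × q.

(4, -1, -1)

i: (-3)·(-3) - (-1)·(-5) = 9 - 5 = 4
j: (-1)·(-2) - (-1)·(-3) = 2 - 3 = -1
k: (-1)·(-5) - (-3)·(-2) = 5 - 6 = -1
p × q = (4, -1, -1)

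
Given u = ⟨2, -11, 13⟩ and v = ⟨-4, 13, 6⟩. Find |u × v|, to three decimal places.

i: (-11)·6 - 13·13 = -66 - 169 = -235
j: 13·(-4) - 2·6 = -52 - 12 = -64
k: 2·13 - (-11)·(-4) = 26 - 44 = -18
u × v = (-235, -64, -18)
|u × v| = √((-235)² + (-64)² + (-18)²) = √59645 ≈ 244.2233

244.223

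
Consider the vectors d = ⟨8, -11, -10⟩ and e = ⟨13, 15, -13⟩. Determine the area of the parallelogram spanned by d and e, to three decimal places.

394.581

i: (-11)·(-13) - (-10)·15 = 143 - (-150) = 293
j: (-10)·13 - 8·(-13) = -130 - (-104) = -26
k: 8·15 - (-11)·13 = 120 - (-143) = 263
d × e = (293, -26, 263)
|d × e| = √(293² + (-26)² + 263²) = √155694 ≈ 394.5808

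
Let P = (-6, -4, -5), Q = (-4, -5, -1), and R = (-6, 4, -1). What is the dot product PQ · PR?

8

PQ = Q − P = (2, -1, 4)
PR = R − P = (0, 8, 4)
PQ · PR = 2·0 + (-1)·8 + 4·4 = 0 - 8 + 16 = 8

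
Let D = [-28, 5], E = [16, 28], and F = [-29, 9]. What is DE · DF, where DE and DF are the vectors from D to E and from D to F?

48

DE = E − D = (44, 23)
DF = F − D = (-1, 4)
DE · DF = 44·(-1) + 23·4 = -44 + 92 = 48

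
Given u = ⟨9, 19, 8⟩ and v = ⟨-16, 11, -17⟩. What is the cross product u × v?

(-411, 25, 403)

i: 19·(-17) - 8·11 = -323 - 88 = -411
j: 8·(-16) - 9·(-17) = -128 - (-153) = 25
k: 9·11 - 19·(-16) = 99 - (-304) = 403
u × v = (-411, 25, 403)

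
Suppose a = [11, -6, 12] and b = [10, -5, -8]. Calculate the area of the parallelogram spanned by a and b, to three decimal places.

234.421

i: (-6)·(-8) - 12·(-5) = 48 - (-60) = 108
j: 12·10 - 11·(-8) = 120 - (-88) = 208
k: 11·(-5) - (-6)·10 = -55 - (-60) = 5
a × b = (108, 208, 5)
|a × b| = √(108² + 208² + 5²) = √54953 ≈ 234.4206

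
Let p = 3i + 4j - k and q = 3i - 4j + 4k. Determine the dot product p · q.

p · q = 3·3 + 4·(-4) + (-1)·4 = 9 - 16 - 4 = -11

-11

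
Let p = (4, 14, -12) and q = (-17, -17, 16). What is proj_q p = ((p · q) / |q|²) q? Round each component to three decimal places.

(10.151, 10.151, -9.554)

p · q = 4·(-17) + 14·(-17) + (-12)·16 = -68 - 238 - 192 = -498
|q|² = 289 + 289 + 256 = 834
proj_q p = (-498/834) · (-17, -17, 16) ≈ (10.151, 10.151, -9.554)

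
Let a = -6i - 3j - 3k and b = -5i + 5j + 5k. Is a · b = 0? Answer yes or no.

a · b = (-6)·(-5) + (-3)·5 + (-3)·5 = 30 - 15 - 15 = 0
Zero, so the vectors are orthogonal.

yes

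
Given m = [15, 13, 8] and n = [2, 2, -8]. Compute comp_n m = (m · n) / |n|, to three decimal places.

-0.943

m · n = 15·2 + 13·2 + 8·(-8) = 30 + 26 - 64 = -8
|n| = √(4 + 4 + 64) = √72 ≈ 8.4853
comp_n m = -8 / √72 ≈ -0.943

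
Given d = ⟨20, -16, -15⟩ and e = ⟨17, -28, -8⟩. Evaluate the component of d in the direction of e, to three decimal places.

26.928

d · e = 20·17 + (-16)·(-28) + (-15)·(-8) = 340 + 448 + 120 = 908
|e| = √(289 + 784 + 64) = √1137 ≈ 33.7194
comp_e d = 908 / √1137 ≈ 26.928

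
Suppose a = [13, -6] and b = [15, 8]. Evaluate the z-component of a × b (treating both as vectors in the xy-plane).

194

13·8 - (-6)·15 = 104 - (-90) = 194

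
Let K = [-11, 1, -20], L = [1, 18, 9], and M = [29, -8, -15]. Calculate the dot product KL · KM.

472

KL = L − K = (12, 17, 29)
KM = M − K = (40, -9, 5)
KL · KM = 12·40 + 17·(-9) + 29·5 = 480 - 153 + 145 = 472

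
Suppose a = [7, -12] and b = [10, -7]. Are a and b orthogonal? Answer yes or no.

no

a · b = 7·10 + (-12)·(-7) = 70 + 84 = 154
Nonzero, so the vectors are not orthogonal.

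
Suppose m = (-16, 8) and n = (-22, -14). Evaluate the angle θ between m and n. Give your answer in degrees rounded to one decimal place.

m · n = (-16)·(-22) + 8·(-14) = 352 - 112 = 240
|m|² = 256 + 64 = 320,  |m| = √320 ≈ 17.888544
|n|² = 484 + 196 = 680,  |n| = √680 ≈ 26.076810
cos θ = 240 / (17.888544 · 26.076810) ≈ 0.51450
θ = arccos(0.51450) ≈ 59.0°

59.0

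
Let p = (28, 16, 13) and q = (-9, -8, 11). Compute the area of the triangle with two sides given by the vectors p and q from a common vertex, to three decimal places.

i: 16·11 - 13·(-8) = 176 - (-104) = 280
j: 13·(-9) - 28·11 = -117 - 308 = -425
k: 28·(-8) - 16·(-9) = -224 - (-144) = -80
p × q = (280, -425, -80)
|p × q| = √(280² + (-425)² + (-80)²) = √265425 ≈ 515.1941
area = ½ · 515.1941 ≈ 257.597

257.597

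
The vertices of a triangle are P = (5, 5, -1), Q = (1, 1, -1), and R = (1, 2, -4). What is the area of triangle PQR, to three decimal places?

PQ = (-4, -4, 0),  PR = (-4, -3, -3)
i: (-4)·(-3) - 0·(-3) = 12 - 0 = 12
j: 0·(-4) - (-4)·(-3) = 0 - 12 = -12
k: (-4)·(-3) - (-4)·(-4) = 12 - 16 = -4
PQ × PR = (12, -12, -4)
|PQ × PR| = √304 ≈ 17.4356
area = ½ · 17.4356 ≈ 8.718

8.718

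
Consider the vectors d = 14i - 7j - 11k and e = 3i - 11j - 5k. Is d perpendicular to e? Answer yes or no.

no

d · e = 14·3 + (-7)·(-11) + (-11)·(-5) = 42 + 77 + 55 = 174
Nonzero, so the vectors are not orthogonal.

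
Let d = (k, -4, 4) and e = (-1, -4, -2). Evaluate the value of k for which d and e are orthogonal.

d · e = k·(-1) + (-4)·(-4) + 4·(-2) = 8 - 1k
Set equal to 0: -1k = -8, so k = 8.

8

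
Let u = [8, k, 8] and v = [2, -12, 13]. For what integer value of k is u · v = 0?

10

u · v = 8·2 + k·(-12) + 8·13 = 120 - 12k
Set equal to 0: -12k = -120, so k = 10.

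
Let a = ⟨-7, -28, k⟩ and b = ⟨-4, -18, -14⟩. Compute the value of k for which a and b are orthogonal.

38

a · b = (-7)·(-4) + (-28)·(-18) + k·(-14) = 532 - 14k
Set equal to 0: -14k = -532, so k = 38.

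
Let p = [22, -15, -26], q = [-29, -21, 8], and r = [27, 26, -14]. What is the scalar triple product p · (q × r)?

9604

q × r:
i: (-21)·(-14) - 8·26 = 294 - 208 = 86
j: 8·27 - (-29)·(-14) = 216 - 406 = -190
k: (-29)·26 - (-21)·27 = -754 - (-567) = -187
q × r = (86, -190, -187)
p · (q × r) = 22·86 + (-15)·(-190) + (-26)·(-187) = 1892 + 2850 + 4862 = 9604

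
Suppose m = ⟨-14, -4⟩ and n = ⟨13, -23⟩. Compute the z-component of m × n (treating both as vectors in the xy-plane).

374

(-14)·(-23) - (-4)·13 = 322 - (-52) = 374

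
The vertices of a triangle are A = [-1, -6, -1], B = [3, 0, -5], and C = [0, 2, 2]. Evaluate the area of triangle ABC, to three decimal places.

29.292

AB = (4, 6, -4),  AC = (1, 8, 3)
i: 6·3 - (-4)·8 = 18 - (-32) = 50
j: (-4)·1 - 4·3 = -4 - 12 = -16
k: 4·8 - 6·1 = 32 - 6 = 26
AB × AC = (50, -16, 26)
|AB × AC| = √3432 ≈ 58.5833
area = ½ · 58.5833 ≈ 29.292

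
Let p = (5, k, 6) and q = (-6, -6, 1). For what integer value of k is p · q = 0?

p · q = 5·(-6) + k·(-6) + 6·1 = -24 - 6k
Set equal to 0: -6k = 24, so k = -4.

-4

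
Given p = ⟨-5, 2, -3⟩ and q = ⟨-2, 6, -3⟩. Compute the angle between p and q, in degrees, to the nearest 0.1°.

p · q = (-5)·(-2) + 2·6 + (-3)·(-3) = 10 + 12 + 9 = 31
|p|² = 25 + 4 + 9 = 38,  |p| = √38 ≈ 6.164414
|q|² = 4 + 36 + 9 = 49,  |q| = √49 ≈ 7.000000
cos θ = 31 / (6.164414 · 7.000000) ≈ 0.71841
θ = arccos(0.71841) ≈ 44.1°

44.1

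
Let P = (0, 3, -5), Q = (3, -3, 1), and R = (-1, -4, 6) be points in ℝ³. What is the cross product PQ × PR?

PQ = (3, -6, 6)
PR = (-1, -7, 11)
i: (-6)·11 - 6·(-7) = -66 - (-42) = -24
j: 6·(-1) - 3·11 = -6 - 33 = -39
k: 3·(-7) - (-6)·(-1) = -21 - 6 = -27
PQ × PR = (-24, -39, -27)

(-24, -39, -27)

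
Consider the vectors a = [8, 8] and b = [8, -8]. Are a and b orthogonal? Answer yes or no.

yes

a · b = 8·8 + 8·(-8) = 64 - 64 = 0
Zero, so the vectors are orthogonal.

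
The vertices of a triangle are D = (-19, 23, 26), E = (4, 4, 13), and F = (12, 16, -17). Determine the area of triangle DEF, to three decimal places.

DE = (23, -19, -13),  DF = (31, -7, -43)
i: (-19)·(-43) - (-13)·(-7) = 817 - 91 = 726
j: (-13)·31 - 23·(-43) = -403 - (-989) = 586
k: 23·(-7) - (-19)·31 = -161 - (-589) = 428
DE × DF = (726, 586, 428)
|DE × DF| = √1053656 ≈ 1026.4775
area = ½ · 1026.4775 ≈ 513.239

513.239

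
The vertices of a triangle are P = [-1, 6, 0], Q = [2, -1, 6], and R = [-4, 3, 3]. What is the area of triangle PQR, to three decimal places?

20.236

PQ = (3, -7, 6),  PR = (-3, -3, 3)
i: (-7)·3 - 6·(-3) = -21 - (-18) = -3
j: 6·(-3) - 3·3 = -18 - 9 = -27
k: 3·(-3) - (-7)·(-3) = -9 - 21 = -30
PQ × PR = (-3, -27, -30)
|PQ × PR| = √1638 ≈ 40.4722
area = ½ · 40.4722 ≈ 20.236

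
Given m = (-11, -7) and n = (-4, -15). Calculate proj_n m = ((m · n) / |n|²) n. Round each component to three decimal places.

m · n = (-11)·(-4) + (-7)·(-15) = 44 + 105 = 149
|n|² = 16 + 225 = 241
proj_n m = (149/241) · (-4, -15) ≈ (-2.473, -9.274)

(-2.473, -9.274)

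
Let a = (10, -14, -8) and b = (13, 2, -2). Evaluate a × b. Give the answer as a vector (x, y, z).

i: (-14)·(-2) - (-8)·2 = 28 - (-16) = 44
j: (-8)·13 - 10·(-2) = -104 - (-20) = -84
k: 10·2 - (-14)·13 = 20 - (-182) = 202
a × b = (44, -84, 202)

(44, -84, 202)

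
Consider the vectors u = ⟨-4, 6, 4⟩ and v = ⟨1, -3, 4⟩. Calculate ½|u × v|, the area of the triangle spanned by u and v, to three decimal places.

20.809

i: 6·4 - 4·(-3) = 24 - (-12) = 36
j: 4·1 - (-4)·4 = 4 - (-16) = 20
k: (-4)·(-3) - 6·1 = 12 - 6 = 6
u × v = (36, 20, 6)
|u × v| = √(36² + 20² + 6²) = √1732 ≈ 41.6173
area = ½ · 41.6173 ≈ 20.809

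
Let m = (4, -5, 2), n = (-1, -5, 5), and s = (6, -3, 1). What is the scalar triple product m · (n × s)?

-49

n × s:
i: (-5)·1 - 5·(-3) = -5 - (-15) = 10
j: 5·6 - (-1)·1 = 30 - (-1) = 31
k: (-1)·(-3) - (-5)·6 = 3 - (-30) = 33
n × s = (10, 31, 33)
m · (n × s) = 4·10 + (-5)·31 + 2·33 = 40 - 155 + 66 = -49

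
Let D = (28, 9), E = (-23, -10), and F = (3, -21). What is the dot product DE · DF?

DE = E − D = (-51, -19)
DF = F − D = (-25, -30)
DE · DF = (-51)·(-25) + (-19)·(-30) = 1275 + 570 = 1845

1845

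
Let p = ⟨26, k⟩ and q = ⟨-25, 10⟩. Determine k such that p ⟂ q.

65

p · q = 26·(-25) + k·10 = -650 + 10k
Set equal to 0: 10k = 650, so k = 65.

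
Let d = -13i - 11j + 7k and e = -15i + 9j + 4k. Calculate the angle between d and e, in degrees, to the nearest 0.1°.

68.0

d · e = (-13)·(-15) + (-11)·9 + 7·4 = 195 - 99 + 28 = 124
|d|² = 169 + 121 + 49 = 339,  |d| = √339 ≈ 18.411953
|e|² = 225 + 81 + 16 = 322,  |e| = √322 ≈ 17.944358
cos θ = 124 / (18.411953 · 17.944358) ≈ 0.37531
θ = arccos(0.37531) ≈ 68.0°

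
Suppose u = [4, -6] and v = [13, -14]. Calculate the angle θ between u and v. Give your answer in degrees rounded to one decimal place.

u · v = 4·13 + (-6)·(-14) = 52 + 84 = 136
|u|² = 16 + 36 = 52,  |u| = √52 ≈ 7.211103
|v|² = 169 + 196 = 365,  |v| = √365 ≈ 19.104973
cos θ = 136 / (7.211103 · 19.104973) ≈ 0.98717
θ = arccos(0.98717) ≈ 9.2°

9.2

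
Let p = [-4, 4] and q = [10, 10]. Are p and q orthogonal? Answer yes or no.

yes

p · q = (-4)·10 + 4·10 = -40 + 40 = 0
Zero, so the vectors are orthogonal.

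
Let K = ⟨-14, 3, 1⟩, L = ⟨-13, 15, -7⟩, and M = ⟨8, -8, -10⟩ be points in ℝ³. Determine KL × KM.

(-220, -165, -275)

KL = (1, 12, -8)
KM = (22, -11, -11)
i: 12·(-11) - (-8)·(-11) = -132 - 88 = -220
j: (-8)·22 - 1·(-11) = -176 - (-11) = -165
k: 1·(-11) - 12·22 = -11 - 264 = -275
KL × KM = (-220, -165, -275)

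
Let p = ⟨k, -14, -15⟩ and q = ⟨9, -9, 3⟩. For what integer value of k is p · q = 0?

-9

p · q = k·9 + (-14)·(-9) + (-15)·3 = 81 + 9k
Set equal to 0: 9k = -81, so k = -9.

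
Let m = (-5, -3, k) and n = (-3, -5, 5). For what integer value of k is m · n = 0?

m · n = (-5)·(-3) + (-3)·(-5) + k·5 = 30 + 5k
Set equal to 0: 5k = -30, so k = -6.

-6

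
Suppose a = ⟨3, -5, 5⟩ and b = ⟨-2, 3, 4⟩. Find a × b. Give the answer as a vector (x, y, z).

i: (-5)·4 - 5·3 = -20 - 15 = -35
j: 5·(-2) - 3·4 = -10 - 12 = -22
k: 3·3 - (-5)·(-2) = 9 - 10 = -1
a × b = (-35, -22, -1)

(-35, -22, -1)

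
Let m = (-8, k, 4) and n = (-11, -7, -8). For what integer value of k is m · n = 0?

m · n = (-8)·(-11) + k·(-7) + 4·(-8) = 56 - 7k
Set equal to 0: -7k = -56, so k = 8.

8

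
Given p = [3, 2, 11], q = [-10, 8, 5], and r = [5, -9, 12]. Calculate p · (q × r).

1263

q × r:
i: 8·12 - 5·(-9) = 96 - (-45) = 141
j: 5·5 - (-10)·12 = 25 - (-120) = 145
k: (-10)·(-9) - 8·5 = 90 - 40 = 50
q × r = (141, 145, 50)
p · (q × r) = 3·141 + 2·145 + 11·50 = 423 + 290 + 550 = 1263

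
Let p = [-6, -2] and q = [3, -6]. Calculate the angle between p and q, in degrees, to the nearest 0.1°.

p · q = (-6)·3 + (-2)·(-6) = -18 + 12 = -6
|p|² = 36 + 4 = 40,  |p| = √40 ≈ 6.324555
|q|² = 9 + 36 = 45,  |q| = √45 ≈ 6.708204
cos θ = -6 / (6.324555 · 6.708204) ≈ -0.14142
θ = arccos(-0.14142) ≈ 98.1°

98.1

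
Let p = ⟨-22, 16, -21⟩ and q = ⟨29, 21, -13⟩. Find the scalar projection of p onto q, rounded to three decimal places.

-0.761

p · q = (-22)·29 + 16·21 + (-21)·(-13) = -638 + 336 + 273 = -29
|q| = √(841 + 441 + 169) = √1451 ≈ 38.0920
comp_q p = -29 / √1451 ≈ -0.761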